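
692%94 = 34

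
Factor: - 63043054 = - 2^1*127^1*248201^1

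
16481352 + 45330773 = 61812125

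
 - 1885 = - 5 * 377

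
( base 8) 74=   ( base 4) 330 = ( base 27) 26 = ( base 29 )22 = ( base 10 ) 60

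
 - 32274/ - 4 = 16137/2= 8068.50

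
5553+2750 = 8303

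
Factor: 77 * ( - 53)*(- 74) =301994 = 2^1*7^1*11^1*37^1*53^1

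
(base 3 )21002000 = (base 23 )9H5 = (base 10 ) 5157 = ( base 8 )12045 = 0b1010000100101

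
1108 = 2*554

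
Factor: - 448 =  - 2^6*7^1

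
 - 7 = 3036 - 3043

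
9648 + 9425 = 19073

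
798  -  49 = 749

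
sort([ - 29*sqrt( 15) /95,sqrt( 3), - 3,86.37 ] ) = [ - 3 , - 29 * sqrt(15 ) /95,sqrt(3 ),  86.37 ] 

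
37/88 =37/88 = 0.42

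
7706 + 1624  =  9330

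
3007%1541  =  1466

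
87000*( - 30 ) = -2610000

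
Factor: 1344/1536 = 2^(- 3)*7^1 =7/8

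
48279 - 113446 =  - 65167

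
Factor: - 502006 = -2^1*251003^1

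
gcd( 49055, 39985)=5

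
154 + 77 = 231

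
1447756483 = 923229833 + 524526650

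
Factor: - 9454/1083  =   - 2^1*3^(-1)*19^( - 2)*29^1 * 163^1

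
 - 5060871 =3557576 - 8618447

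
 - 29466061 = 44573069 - 74039130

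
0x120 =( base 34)8G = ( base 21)df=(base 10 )288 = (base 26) b2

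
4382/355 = 4382/355 = 12.34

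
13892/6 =2315 + 1/3 = 2315.33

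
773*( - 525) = -405825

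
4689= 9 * 521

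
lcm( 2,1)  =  2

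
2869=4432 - 1563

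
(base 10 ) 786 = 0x312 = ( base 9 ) 1063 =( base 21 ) 1G9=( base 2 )1100010010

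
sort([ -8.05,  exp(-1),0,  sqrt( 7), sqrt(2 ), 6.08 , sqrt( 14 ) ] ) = [ - 8.05,0, exp(- 1),sqrt( 2 ),sqrt(7),sqrt( 14),6.08]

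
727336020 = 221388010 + 505948010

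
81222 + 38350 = 119572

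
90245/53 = 1702 + 39/53=1702.74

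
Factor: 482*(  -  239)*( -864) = 2^6*3^3*239^1*241^1 = 99531072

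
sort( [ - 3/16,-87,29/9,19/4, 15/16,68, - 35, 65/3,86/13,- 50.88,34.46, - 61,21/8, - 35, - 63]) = [-87, - 63, -61,  -  50.88,  -  35, - 35, - 3/16,15/16,21/8, 29/9,19/4,86/13,65/3,34.46 , 68]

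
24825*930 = 23087250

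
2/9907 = 2/9907 = 0.00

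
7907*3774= 29841018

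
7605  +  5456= 13061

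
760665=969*785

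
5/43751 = 5/43751 = 0.00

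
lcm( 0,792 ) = 0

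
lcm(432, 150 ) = 10800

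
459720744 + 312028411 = 771749155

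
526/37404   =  263/18702=0.01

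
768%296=176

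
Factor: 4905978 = 2^1 * 3^1 * 7^2 * 11^1*37^1*41^1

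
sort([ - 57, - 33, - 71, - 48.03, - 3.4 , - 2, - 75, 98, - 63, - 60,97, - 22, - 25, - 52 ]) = [ - 75,-71, - 63, - 60, - 57, - 52, - 48.03, - 33, - 25, - 22, - 3.4, - 2,  97,98]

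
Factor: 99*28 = 2^2*3^2*7^1 *11^1 = 2772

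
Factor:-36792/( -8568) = 73/17 = 17^(- 1)*73^1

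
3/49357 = 3/49357 =0.00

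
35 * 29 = 1015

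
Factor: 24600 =2^3*3^1*5^2*41^1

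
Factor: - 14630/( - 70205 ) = 154/739 = 2^1*7^1 * 11^1*739^( - 1)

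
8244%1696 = 1460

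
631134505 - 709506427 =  - 78371922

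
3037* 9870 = 29975190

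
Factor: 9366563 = 19^1*599^1*823^1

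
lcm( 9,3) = 9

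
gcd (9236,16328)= 4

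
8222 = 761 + 7461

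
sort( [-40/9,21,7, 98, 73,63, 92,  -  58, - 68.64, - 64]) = [ - 68.64, - 64, - 58, - 40/9,7 , 21, 63,73,92,98]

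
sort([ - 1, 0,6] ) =[- 1,0, 6] 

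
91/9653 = 13/1379 = 0.01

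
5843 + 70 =5913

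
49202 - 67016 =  - 17814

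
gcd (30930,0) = 30930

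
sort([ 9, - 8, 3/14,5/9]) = [ - 8, 3/14,5/9,9]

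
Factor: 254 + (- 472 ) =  -218=- 2^1* 109^1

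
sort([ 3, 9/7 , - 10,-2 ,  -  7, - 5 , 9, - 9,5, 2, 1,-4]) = [ -10, - 9,-7, - 5,-4,-2, 1,  9/7,2,3,5,9]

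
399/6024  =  133/2008 = 0.07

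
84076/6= 14012 + 2/3  =  14012.67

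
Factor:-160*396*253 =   -  16030080 = - 2^7*3^2*5^1*11^2*23^1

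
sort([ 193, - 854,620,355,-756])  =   [ - 854, - 756, 193,355 , 620 ]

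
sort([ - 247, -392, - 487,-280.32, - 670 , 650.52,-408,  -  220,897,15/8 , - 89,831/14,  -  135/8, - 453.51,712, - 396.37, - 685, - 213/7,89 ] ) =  [ - 685, - 670, - 487, - 453.51, - 408, - 396.37, - 392, - 280.32, -247, - 220,-89, - 213/7, - 135/8 , 15/8 , 831/14,89, 650.52,712, 897 ] 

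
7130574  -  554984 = 6575590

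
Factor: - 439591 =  - 47^2*199^1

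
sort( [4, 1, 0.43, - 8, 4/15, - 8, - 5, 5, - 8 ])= [-8, - 8,-8,- 5, 4/15,0.43, 1, 4 , 5 ] 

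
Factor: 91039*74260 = 6760556140 = 2^2*5^1 * 13^1 * 47^2*79^1 * 149^1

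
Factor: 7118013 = 3^1*7^1*67^1*5059^1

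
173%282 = 173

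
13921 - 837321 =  - 823400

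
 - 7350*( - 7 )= 51450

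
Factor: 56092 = 2^2*37^1*379^1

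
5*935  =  4675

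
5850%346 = 314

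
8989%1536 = 1309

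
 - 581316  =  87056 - 668372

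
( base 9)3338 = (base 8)4641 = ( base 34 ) 24H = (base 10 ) 2465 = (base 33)28n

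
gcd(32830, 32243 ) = 1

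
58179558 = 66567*874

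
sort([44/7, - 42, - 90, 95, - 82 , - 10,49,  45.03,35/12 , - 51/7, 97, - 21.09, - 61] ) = [ - 90, - 82,  -  61,  -  42, - 21.09,-10 , - 51/7, 35/12,44/7,45.03, 49,95, 97]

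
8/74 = 4/37 = 0.11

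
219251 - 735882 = -516631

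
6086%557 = 516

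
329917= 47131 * 7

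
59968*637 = 38199616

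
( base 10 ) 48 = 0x30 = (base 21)26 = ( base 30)1I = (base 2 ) 110000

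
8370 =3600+4770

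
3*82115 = 246345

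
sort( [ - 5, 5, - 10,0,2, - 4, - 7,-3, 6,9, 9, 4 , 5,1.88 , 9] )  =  [-10, - 7, - 5,-4, - 3, 0,1.88, 2,4, 5,5 , 6,  9,  9,9 ]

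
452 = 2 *226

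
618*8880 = 5487840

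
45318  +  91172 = 136490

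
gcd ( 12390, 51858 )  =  6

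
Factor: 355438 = 2^1*43^1*4133^1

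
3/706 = 3/706 = 0.00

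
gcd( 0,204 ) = 204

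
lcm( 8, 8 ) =8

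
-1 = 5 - 6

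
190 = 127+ 63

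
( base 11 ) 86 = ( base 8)136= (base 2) 1011110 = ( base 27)3D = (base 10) 94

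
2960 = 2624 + 336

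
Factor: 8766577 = 17^1*515681^1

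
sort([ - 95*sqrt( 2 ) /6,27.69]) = [ - 95*sqrt(2)/6, 27.69 ] 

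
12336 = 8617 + 3719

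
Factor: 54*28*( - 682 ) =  - 2^4*3^3* 7^1 * 11^1 * 31^1 = -1031184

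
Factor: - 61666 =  - 2^1 * 11^1* 2803^1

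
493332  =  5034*98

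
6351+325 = 6676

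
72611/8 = 72611/8 = 9076.38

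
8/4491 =8/4491 = 0.00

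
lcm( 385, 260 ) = 20020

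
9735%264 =231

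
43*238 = 10234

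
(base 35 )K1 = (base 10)701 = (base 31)mj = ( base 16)2bd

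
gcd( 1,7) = 1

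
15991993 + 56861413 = 72853406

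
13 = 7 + 6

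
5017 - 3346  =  1671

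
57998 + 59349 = 117347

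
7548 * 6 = 45288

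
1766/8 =220 + 3/4= 220.75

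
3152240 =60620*52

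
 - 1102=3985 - 5087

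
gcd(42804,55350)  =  738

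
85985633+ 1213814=87199447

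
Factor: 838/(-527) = -2^1*17^ ( - 1)*31^( - 1) * 419^1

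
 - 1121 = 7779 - 8900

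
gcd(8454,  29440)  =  2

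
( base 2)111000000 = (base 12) 314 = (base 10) 448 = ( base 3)121121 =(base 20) 128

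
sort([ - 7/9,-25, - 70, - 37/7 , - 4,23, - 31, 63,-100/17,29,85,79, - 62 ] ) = [- 70, - 62, - 31, - 25, - 100/17, - 37/7, - 4, - 7/9,23,29 , 63,79, 85] 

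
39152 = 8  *4894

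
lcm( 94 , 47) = 94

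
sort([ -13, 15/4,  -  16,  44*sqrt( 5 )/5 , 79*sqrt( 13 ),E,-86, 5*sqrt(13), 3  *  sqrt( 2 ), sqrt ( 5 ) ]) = [ - 86, - 16, - 13, sqrt(5 ), E,15/4, 3 * sqrt (2),5 * sqrt( 13) , 44*sqrt(5 ) /5, 79*sqrt( 13 )]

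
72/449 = 72/449 = 0.16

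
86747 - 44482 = 42265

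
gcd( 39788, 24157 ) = 1421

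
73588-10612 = 62976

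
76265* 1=76265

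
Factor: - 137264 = -2^4*23^1*373^1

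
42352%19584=3184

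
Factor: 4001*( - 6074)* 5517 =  - 2^1*3^2*613^1*3037^1*4001^1 = - 134074542258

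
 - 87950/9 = -87950/9 = -  9772.22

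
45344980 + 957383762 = 1002728742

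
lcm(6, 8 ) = 24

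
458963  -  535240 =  - 76277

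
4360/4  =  1090 = 1090.00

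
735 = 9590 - 8855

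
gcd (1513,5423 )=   17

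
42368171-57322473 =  - 14954302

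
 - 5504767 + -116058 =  - 5620825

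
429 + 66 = 495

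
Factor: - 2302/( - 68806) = 1151/34403 = 1151^1*34403^(-1)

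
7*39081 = 273567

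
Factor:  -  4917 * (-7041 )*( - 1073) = -3^2*11^1*29^1*37^1 *149^1*2347^1 = - 37147900581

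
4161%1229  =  474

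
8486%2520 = 926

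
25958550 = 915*28370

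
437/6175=23/325 = 0.07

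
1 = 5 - 4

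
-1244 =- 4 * 311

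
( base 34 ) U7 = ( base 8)2003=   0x403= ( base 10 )1027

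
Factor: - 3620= - 2^2*5^1*181^1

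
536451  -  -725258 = 1261709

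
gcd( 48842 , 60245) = 1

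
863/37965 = 863/37965 = 0.02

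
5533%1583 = 784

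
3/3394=3/3394  =  0.00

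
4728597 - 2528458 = 2200139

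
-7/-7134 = 7/7134 =0.00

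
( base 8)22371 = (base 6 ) 111453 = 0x24F9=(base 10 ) 9465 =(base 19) 1743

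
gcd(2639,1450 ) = 29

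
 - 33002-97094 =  - 130096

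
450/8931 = 150/2977= 0.05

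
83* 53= 4399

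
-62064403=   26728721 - 88793124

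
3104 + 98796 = 101900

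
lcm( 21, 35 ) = 105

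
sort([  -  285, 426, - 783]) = [  -  783, - 285,  426]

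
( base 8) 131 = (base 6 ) 225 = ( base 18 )4h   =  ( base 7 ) 155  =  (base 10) 89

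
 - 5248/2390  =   - 3 +961/1195 =-2.20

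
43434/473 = 91+391/473 = 91.83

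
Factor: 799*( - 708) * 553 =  -2^2*3^1*7^1*17^1*47^1*59^1*79^1 = - 312827676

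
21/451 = 21/451= 0.05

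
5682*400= 2272800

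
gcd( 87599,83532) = 1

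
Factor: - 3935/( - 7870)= 1/2= 2^( - 1)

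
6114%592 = 194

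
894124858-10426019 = 883698839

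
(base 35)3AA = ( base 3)12112110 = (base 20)A1F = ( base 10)4035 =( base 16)FC3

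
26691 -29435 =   -  2744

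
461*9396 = 4331556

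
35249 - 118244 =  - 82995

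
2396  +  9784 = 12180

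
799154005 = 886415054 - 87261049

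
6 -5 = 1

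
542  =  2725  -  2183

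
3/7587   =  1/2529 = 0.00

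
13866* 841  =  11661306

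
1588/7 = 1588/7 = 226.86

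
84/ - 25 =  - 4 + 16/25 = -  3.36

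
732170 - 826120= -93950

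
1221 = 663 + 558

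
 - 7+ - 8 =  - 15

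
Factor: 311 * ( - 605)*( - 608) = 114398240 = 2^5*5^1 * 11^2*19^1*311^1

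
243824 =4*60956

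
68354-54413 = 13941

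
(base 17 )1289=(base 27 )7JK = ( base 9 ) 7652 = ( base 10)5636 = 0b1011000000100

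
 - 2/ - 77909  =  2/77909 = 0.00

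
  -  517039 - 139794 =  -656833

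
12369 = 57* 217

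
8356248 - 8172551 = 183697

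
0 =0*5550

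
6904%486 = 100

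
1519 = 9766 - 8247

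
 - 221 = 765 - 986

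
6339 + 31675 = 38014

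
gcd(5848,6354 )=2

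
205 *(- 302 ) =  - 61910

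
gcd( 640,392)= 8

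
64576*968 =62509568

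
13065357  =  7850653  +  5214704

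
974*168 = 163632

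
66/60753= 2/1841  =  0.00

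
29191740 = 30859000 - 1667260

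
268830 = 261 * 1030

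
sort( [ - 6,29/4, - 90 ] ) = [-90, - 6, 29/4]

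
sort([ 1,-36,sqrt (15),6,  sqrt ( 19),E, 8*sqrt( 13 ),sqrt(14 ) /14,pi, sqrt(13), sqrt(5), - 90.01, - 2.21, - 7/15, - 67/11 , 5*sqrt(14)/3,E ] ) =[-90.01, - 36, - 67/11, - 2.21,  -  7/15,sqrt(14)/14,1,sqrt(5),E,E,  pi,sqrt(13 ),sqrt(15),sqrt(19), 6,5* sqrt ( 14)/3,8*sqrt( 13 )] 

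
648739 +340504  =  989243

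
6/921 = 2/307 = 0.01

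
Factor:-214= - 2^1*107^1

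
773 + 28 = 801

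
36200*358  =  12959600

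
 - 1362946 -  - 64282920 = 62919974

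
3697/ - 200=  - 3697/200=- 18.48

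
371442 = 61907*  6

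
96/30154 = 48/15077 = 0.00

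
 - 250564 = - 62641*4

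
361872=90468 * 4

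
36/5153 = 36/5153 = 0.01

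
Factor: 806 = 2^1 * 13^1*31^1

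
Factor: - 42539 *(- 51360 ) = 2^5*3^1 * 5^1*7^1*59^1*103^1*107^1 = 2184803040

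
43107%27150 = 15957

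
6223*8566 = 53306218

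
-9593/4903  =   - 9593/4903 = - 1.96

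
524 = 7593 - 7069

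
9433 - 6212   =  3221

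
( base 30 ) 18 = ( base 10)38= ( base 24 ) 1e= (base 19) 20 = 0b100110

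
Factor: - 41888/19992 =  - 44/21 = - 2^2*3^( - 1) * 7^(  -  1 )*11^1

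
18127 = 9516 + 8611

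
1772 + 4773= 6545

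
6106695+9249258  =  15355953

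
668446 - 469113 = 199333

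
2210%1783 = 427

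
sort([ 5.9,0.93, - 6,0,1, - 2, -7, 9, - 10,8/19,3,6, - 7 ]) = [ - 10, - 7, - 7,-6 , - 2, 0,8/19,  0.93, 1,3,5.9,6,  9] 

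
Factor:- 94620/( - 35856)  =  2^( - 2 ) * 3^( - 2 )*5^1 *19^1 = 95/36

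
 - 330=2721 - 3051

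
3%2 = 1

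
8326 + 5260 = 13586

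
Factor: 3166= 2^1*1583^1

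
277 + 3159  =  3436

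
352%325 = 27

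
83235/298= 83235/298 =279.31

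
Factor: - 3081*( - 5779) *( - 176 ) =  - 3133697424 = - 2^4 * 3^1*11^1*13^1*79^1*5779^1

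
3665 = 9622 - 5957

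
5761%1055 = 486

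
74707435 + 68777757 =143485192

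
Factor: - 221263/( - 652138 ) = 2^( - 1 )*7^1 *43^( - 1) *73^1 * 433^1 * 7583^(-1) 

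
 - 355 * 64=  - 22720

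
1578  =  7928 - 6350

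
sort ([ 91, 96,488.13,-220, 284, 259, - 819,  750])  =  [  -  819, - 220,91, 96, 259 , 284,488.13,750 ] 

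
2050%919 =212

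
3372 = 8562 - 5190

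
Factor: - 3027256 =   -  2^3*378407^1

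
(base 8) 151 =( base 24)49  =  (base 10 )105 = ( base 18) 5f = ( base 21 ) 50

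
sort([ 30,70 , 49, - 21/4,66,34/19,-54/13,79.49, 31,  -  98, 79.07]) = [  -  98 ,-21/4, - 54/13,34/19,30,31,49,66,  70,79.07,  79.49 ] 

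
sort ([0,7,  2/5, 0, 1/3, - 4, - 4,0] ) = [ - 4, - 4, 0, 0, 0,  1/3, 2/5, 7 ]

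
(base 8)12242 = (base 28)6ki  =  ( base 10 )5282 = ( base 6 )40242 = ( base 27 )76H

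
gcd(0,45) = 45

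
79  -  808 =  - 729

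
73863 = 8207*9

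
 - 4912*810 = -3978720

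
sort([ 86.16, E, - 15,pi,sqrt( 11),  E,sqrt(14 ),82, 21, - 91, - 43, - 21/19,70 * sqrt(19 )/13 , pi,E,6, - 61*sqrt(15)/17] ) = [-91, - 43, - 15, - 61*sqrt (15)/17, - 21/19,E, E, E,pi, pi,sqrt( 11),sqrt( 14),6, 21,70*sqrt( 19)/13,82, 86.16]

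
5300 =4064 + 1236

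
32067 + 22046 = 54113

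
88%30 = 28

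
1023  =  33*31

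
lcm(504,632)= 39816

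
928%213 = 76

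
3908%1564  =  780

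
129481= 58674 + 70807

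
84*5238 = 439992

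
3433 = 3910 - 477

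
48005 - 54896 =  - 6891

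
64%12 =4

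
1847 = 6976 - 5129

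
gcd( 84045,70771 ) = 1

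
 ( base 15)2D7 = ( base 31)L1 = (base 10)652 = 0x28C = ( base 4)22030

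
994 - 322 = 672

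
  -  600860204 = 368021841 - 968882045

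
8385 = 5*1677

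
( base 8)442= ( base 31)9B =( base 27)ak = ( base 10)290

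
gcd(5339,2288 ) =1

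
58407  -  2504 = 55903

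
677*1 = 677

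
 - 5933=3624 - 9557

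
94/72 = 47/36 =1.31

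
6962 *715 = 4977830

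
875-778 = 97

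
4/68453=4/68453 = 0.00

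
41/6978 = 41/6978= 0.01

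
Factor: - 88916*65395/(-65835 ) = 105721124/1197 =2^2*3^( - 2)*7^( - 1)*19^( - 1 )*29^1*41^1*22229^1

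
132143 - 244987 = -112844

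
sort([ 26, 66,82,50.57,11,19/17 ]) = [ 19/17, 11,26,50.57,66,82]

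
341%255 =86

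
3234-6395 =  - 3161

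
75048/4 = 18762 = 18762.00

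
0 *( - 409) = 0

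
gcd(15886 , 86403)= 1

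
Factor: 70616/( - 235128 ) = - 91/303  =  -3^( - 1)*7^1* 13^1*101^(-1)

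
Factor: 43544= 2^3*5443^1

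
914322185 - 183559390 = 730762795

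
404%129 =17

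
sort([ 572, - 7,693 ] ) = [ - 7,572, 693 ] 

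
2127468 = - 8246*(-258)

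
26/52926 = 13/26463=   0.00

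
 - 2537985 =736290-3274275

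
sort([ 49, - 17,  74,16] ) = [- 17, 16 , 49, 74]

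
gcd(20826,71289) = 801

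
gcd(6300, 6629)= 7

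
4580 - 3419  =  1161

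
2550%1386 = 1164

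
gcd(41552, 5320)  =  56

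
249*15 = 3735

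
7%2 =1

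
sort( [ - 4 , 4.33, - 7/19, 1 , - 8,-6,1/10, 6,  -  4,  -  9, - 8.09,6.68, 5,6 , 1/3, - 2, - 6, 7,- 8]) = [ - 9, - 8.09, - 8, - 8, - 6 , - 6, - 4, - 4,  -  2,- 7/19, 1/10, 1/3, 1, 4.33 , 5, 6 , 6,6.68,7]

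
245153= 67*3659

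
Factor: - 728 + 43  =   - 685= - 5^1 * 137^1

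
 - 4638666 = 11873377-16512043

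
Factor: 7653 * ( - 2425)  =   -18558525 = - 3^1*5^2 *97^1*2551^1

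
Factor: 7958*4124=32818792= 2^3*23^1*173^1*1031^1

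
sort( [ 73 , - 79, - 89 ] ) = [ - 89, - 79,73 ] 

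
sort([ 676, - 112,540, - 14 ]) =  [ - 112, - 14,540, 676 ]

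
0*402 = 0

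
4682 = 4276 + 406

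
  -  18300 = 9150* (  -  2) 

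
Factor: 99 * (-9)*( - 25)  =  22275 = 3^4* 5^2*11^1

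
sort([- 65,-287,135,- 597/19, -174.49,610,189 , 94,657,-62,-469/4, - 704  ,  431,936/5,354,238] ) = [- 704,-287, - 174.49,-469/4,-65,-62, - 597/19,  94, 135,936/5 , 189,238,  354,  431,  610,657]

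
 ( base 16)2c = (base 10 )44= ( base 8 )54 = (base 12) 38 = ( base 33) 1b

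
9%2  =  1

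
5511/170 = 32+71/170 = 32.42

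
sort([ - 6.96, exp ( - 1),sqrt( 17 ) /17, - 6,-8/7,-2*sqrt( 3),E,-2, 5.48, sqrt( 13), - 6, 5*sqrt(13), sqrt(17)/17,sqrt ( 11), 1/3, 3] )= [ - 6.96, - 6 ,-6,  -  2 * sqrt(3 ), - 2, - 8/7,sqrt( 17 ) /17 , sqrt(17)/17, 1/3, exp( - 1 ), E,3, sqrt(11),sqrt(13),  5.48, 5*sqrt( 13 ) ] 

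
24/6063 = 8/2021 = 0.00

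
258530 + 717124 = 975654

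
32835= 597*55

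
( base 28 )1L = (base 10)49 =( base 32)1h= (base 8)61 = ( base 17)2f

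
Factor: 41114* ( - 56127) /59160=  - 2^( - 2)*5^( - 1 ) * 17^(-1)*29^( - 1)*53^1*61^1*337^1*353^1 = - 384600913/9860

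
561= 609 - 48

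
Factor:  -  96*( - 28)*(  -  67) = -2^7*3^1*7^1*67^1 = -180096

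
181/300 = 181/300 = 0.60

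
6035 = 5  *1207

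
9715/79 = 122 + 77/79= 122.97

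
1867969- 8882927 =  - 7014958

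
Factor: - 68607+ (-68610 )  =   - 3^1  *  53^1 * 863^1=- 137217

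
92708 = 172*539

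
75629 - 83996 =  - 8367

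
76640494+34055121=110695615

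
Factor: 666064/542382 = 2^3*3^(-1)*7^1*19^1 * 313^1*90397^( - 1) = 333032/271191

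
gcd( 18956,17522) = 2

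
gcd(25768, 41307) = 1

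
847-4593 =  - 3746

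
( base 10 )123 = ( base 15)83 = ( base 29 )47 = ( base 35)3i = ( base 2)1111011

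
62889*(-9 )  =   - 566001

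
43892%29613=14279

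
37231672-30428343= 6803329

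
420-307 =113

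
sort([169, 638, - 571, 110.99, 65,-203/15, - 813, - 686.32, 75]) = [ - 813,-686.32,- 571,-203/15,65,  75, 110.99, 169, 638] 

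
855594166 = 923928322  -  68334156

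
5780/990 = 5+83/99  =  5.84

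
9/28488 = 3/9496 =0.00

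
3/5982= 1/1994 = 0.00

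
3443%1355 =733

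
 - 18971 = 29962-48933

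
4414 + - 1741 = 2673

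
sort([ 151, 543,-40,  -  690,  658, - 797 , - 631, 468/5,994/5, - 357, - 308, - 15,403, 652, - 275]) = [ - 797, - 690, - 631, -357 , -308, - 275,-40,-15, 468/5, 151,994/5  ,  403 , 543, 652,658 ] 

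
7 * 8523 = 59661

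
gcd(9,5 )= 1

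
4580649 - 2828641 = 1752008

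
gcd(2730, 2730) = 2730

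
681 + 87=768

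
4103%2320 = 1783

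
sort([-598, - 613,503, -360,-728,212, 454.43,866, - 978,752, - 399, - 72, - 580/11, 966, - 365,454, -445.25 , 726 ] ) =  [- 978,-728, - 613,-598,-445.25,-399, - 365, - 360, - 72,-580/11,212,454,454.43 , 503, 726,752 , 866, 966] 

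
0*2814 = 0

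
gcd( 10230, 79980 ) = 930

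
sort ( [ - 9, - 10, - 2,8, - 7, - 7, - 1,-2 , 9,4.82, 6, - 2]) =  [ - 10, - 9, - 7,  -  7, - 2, - 2,-2, - 1,4.82,6,8,9]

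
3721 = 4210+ -489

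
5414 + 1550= 6964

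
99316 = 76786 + 22530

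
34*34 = 1156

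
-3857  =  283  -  4140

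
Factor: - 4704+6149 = 1445 = 5^1*17^2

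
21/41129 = 21/41129 = 0.00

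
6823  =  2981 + 3842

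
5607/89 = 63 = 63.00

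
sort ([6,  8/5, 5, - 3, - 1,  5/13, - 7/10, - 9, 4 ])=[- 9, - 3, - 1, -7/10 , 5/13 , 8/5, 4,5,6 ] 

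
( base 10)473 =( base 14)25b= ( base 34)dv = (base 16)1D9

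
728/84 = 26/3  =  8.67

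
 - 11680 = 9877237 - 9888917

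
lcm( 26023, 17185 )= 910805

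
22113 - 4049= 18064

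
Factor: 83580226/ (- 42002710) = -5^( - 1)*59^1*127^(- 1)*359^1 *1973^1 *33073^( - 1) =- 41790113/21001355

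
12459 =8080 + 4379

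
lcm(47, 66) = 3102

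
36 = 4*9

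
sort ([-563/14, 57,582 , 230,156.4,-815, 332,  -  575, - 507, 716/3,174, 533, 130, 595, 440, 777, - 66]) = [ - 815, - 575,-507, - 66 , - 563/14, 57, 130,156.4,174, 230, 716/3, 332, 440 , 533, 582, 595, 777 ]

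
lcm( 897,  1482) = 34086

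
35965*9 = 323685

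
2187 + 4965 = 7152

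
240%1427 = 240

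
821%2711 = 821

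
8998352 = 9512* 946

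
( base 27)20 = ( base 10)54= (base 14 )3C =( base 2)110110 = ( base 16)36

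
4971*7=34797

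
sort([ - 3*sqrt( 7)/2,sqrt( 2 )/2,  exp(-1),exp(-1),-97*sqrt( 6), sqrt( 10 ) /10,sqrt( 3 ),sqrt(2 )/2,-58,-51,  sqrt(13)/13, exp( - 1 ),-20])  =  [ - 97*sqrt( 6 ), - 58,  -  51,-20, - 3*sqrt ( 7 )/2, sqrt( 13 )/13,  sqrt( 10 ) /10,exp( -1 ), exp( -1),exp( - 1),sqrt( 2 )/2,  sqrt(2)/2, sqrt(3 )]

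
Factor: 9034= 2^1*4517^1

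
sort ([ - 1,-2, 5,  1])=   [-2,  -  1,  1,  5 ] 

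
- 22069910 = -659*33490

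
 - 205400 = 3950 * ( - 52) 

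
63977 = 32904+31073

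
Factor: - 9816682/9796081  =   - 2^1*349^(-1 )*521^1*9421^1*28069^(-1 )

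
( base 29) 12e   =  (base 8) 1621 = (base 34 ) QT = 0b1110010001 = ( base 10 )913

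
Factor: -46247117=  - 7^1 * 6606731^1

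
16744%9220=7524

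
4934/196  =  2467/98 = 25.17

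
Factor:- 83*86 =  - 2^1*43^1*83^1 = - 7138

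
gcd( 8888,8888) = 8888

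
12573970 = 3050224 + 9523746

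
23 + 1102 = 1125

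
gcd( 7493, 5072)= 1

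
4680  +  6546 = 11226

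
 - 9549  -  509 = -10058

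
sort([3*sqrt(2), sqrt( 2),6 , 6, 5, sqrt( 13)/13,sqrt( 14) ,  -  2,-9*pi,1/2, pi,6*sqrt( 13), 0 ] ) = [ - 9 * pi,- 2 , 0,  sqrt ( 13)/13, 1/2 , sqrt( 2),pi,sqrt(14), 3*sqrt ( 2), 5, 6,6, 6*sqrt(13)]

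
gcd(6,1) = 1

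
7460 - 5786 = 1674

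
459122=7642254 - 7183132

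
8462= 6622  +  1840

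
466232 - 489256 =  - 23024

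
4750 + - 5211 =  - 461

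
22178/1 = 22178= 22178.00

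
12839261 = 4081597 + 8757664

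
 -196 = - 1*196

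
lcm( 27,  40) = 1080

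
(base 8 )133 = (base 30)31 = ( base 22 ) 43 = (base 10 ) 91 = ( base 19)4F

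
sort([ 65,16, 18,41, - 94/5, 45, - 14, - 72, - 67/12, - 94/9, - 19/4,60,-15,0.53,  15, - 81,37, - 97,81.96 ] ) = [-97,-81, -72, - 94/5, - 15,-14, - 94/9, - 67/12, - 19/4,0.53,  15,16  ,  18,37, 41,45, 60, 65,81.96]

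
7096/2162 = 3 + 305/1081 = 3.28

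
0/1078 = 0= 0.00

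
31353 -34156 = -2803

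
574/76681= 574/76681  =  0.01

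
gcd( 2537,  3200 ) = 1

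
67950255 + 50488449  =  118438704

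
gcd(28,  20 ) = 4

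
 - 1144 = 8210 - 9354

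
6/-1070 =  - 1 + 532/535 =-  0.01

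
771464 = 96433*8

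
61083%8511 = 1506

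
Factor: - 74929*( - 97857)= 3^2*83^1*131^1*74929^1 = 7332327153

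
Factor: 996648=2^3*3^1*131^1*317^1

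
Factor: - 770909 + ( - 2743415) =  - 3514324 =- 2^2*11^2*53^1 * 137^1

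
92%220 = 92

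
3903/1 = 3903 = 3903.00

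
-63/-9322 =63/9322 = 0.01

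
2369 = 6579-4210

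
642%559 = 83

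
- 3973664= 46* (-86384) 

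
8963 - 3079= 5884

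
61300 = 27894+33406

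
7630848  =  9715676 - 2084828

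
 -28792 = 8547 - 37339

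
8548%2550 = 898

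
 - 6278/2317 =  - 3 + 673/2317 =-  2.71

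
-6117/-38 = 6117/38=160.97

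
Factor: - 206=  - 2^1 * 103^1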